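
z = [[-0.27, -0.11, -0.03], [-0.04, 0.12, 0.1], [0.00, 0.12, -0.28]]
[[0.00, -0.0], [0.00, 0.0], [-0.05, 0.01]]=z@[[0.01, -0.0], [-0.1, 0.03], [0.13, -0.03]]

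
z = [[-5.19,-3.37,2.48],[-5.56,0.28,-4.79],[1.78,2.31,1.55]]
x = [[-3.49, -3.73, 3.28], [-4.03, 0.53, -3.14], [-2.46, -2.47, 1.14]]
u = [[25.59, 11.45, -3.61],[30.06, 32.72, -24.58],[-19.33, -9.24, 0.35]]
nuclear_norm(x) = 12.65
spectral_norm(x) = 7.10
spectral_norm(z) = 8.55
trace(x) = -1.82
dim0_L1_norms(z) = [12.53, 5.96, 8.82]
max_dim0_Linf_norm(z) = 5.56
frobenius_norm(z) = 10.45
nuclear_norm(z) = 16.16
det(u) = -1479.69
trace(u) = 58.66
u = z @ x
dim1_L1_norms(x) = [10.5, 7.7, 6.07]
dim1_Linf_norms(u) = [25.59, 32.72, 19.33]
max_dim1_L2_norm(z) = 7.34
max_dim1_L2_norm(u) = 50.78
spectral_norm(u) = 59.80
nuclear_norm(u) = 77.42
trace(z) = -3.36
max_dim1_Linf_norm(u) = 32.72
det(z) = -93.08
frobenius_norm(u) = 61.94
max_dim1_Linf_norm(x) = 4.03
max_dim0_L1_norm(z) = 12.53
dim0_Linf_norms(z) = [5.56, 3.37, 4.79]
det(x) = 15.94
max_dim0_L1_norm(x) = 9.98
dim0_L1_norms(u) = [74.98, 53.41, 28.54]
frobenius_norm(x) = 8.76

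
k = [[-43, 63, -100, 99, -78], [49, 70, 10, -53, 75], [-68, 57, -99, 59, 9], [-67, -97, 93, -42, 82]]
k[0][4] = -78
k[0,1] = 63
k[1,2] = 10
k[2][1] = 57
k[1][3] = -53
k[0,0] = -43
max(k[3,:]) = 93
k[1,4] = 75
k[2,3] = 59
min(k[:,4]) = -78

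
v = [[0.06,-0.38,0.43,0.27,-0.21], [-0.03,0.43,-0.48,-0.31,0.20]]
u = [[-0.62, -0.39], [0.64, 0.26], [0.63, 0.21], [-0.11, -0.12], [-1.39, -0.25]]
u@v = [[-0.03, 0.07, -0.08, -0.05, 0.05],[0.03, -0.13, 0.15, 0.09, -0.08],[0.03, -0.15, 0.17, 0.11, -0.09],[-0.00, -0.01, 0.01, 0.01, -0.0],[-0.08, 0.42, -0.48, -0.30, 0.24]]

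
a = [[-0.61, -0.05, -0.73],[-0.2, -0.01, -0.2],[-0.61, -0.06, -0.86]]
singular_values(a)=[1.45, 0.07, 0.0]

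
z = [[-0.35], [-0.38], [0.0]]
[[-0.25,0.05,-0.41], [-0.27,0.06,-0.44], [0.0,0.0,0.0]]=z@ [[0.72, -0.15, 1.16]]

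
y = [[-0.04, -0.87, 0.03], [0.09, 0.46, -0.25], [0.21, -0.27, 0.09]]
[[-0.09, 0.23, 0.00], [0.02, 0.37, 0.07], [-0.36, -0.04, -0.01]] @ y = [[0.02, 0.18, -0.06], [0.05, 0.13, -0.09], [0.01, 0.30, -0.00]]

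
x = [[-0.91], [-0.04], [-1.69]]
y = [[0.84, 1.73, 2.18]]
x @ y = [[-0.76, -1.57, -1.98],  [-0.03, -0.07, -0.09],  [-1.42, -2.92, -3.68]]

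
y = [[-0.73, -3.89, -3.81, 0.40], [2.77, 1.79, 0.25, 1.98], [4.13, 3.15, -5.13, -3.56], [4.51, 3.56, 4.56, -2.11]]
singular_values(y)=[9.62, 7.92, 3.1, 2.13]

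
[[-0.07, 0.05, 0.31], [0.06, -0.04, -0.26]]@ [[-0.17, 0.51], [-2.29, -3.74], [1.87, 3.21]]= [[0.48, 0.77], [-0.4, -0.65]]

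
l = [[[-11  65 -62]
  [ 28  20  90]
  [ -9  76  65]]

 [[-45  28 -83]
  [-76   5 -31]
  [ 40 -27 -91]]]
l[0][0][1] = 65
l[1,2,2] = -91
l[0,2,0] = -9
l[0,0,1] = 65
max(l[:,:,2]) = 90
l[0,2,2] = 65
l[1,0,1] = 28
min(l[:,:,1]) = -27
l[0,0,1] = 65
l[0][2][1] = 76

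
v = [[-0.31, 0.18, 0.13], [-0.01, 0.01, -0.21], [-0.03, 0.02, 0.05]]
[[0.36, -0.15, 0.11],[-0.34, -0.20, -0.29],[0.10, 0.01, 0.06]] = v@[[0.06,-0.00,-0.05], [0.93,-1.48,-0.46], [1.65,0.87,1.38]]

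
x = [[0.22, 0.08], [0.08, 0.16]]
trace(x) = 0.38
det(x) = 0.03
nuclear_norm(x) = 0.38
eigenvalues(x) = [0.28, 0.1]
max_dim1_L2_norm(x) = 0.23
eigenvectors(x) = [[0.82, -0.57], [0.57, 0.82]]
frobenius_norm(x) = 0.29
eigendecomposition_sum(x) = [[0.19, 0.13], [0.13, 0.09]] + [[0.03,-0.05], [-0.05,0.07]]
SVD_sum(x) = [[0.19, 0.13], [0.13, 0.09]] + [[0.03, -0.05], [-0.05, 0.07]]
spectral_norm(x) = 0.28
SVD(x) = [[-0.82, -0.57], [-0.57, 0.82]] @ diag([0.2754400374531753, 0.1045599625468247]) @ [[-0.82, -0.57], [-0.57, 0.82]]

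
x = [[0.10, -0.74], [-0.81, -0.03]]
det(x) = -0.60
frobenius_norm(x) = 1.10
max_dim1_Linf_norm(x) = 0.81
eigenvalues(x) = [0.81, -0.74]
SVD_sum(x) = [[0.33, -0.12], [-0.7, 0.26]] + [[-0.23, -0.62],[-0.11, -0.29]]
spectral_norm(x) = 0.83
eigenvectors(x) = [[0.72, 0.66],[-0.69, 0.75]]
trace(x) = 0.07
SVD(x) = [[-0.42, 0.91],[0.91, 0.42]] @ diag([0.827218504358867, 0.7282235549927502]) @ [[-0.94, 0.34], [-0.34, -0.94]]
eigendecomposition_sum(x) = [[0.44, -0.39], [-0.42, 0.37]] + [[-0.34, -0.35], [-0.39, -0.4]]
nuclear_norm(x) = 1.56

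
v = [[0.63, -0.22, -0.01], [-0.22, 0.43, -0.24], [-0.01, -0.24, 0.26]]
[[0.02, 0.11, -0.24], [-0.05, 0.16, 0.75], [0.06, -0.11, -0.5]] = v @ [[0.09, 0.43, 0.16],  [0.14, 0.74, 1.56],  [0.36, 0.26, -0.48]]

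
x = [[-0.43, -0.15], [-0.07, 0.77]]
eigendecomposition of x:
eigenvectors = [[-1.0, 0.12], [-0.06, -0.99]]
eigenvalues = [-0.44, 0.78]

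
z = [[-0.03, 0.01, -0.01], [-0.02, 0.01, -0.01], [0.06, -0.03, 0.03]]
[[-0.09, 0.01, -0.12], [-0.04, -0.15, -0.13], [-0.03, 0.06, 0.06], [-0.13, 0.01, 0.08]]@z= [[-0.00,0.00,-0.00], [-0.0,0.0,-0.00], [0.00,-0.0,0.00], [0.01,-0.00,0.0]]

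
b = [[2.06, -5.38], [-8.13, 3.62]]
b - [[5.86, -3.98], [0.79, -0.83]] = [[-3.80, -1.4],[-8.92, 4.45]]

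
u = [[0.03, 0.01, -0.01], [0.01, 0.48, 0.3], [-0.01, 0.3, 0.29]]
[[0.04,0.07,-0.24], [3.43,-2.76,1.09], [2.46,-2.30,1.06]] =u@ [[0.47, 1.20, -7.55],[5.2, -2.42, 0.85],[3.11, -5.38, 2.53]]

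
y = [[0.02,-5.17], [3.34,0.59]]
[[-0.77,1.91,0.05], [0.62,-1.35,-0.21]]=y @ [[0.16,-0.34,-0.06],[0.15,-0.37,-0.01]]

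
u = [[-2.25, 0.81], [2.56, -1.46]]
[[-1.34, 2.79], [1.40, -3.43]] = u@[[0.68, -1.07], [0.23, 0.47]]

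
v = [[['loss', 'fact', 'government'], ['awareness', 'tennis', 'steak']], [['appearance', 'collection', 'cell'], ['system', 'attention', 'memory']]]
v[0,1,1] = 'tennis'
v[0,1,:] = ['awareness', 'tennis', 'steak']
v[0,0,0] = 'loss'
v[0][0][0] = 'loss'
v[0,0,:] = ['loss', 'fact', 'government']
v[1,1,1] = 'attention'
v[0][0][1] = 'fact'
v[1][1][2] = 'memory'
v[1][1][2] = 'memory'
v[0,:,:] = [['loss', 'fact', 'government'], ['awareness', 'tennis', 'steak']]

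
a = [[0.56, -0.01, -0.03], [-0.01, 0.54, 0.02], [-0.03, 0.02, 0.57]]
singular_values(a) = [0.6, 0.54, 0.53]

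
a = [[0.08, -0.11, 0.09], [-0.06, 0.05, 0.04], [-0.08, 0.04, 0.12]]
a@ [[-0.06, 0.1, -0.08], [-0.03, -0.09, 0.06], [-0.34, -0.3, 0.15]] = [[-0.03, -0.01, 0.00], [-0.01, -0.02, 0.01], [-0.04, -0.05, 0.03]]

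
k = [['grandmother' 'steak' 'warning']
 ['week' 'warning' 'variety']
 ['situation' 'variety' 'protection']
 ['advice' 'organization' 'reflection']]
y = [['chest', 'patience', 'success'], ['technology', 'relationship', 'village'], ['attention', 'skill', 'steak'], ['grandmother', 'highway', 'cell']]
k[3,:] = ['advice', 'organization', 'reflection']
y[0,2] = 'success'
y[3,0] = 'grandmother'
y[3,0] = 'grandmother'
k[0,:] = ['grandmother', 'steak', 'warning']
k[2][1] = 'variety'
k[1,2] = 'variety'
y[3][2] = 'cell'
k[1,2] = 'variety'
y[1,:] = ['technology', 'relationship', 'village']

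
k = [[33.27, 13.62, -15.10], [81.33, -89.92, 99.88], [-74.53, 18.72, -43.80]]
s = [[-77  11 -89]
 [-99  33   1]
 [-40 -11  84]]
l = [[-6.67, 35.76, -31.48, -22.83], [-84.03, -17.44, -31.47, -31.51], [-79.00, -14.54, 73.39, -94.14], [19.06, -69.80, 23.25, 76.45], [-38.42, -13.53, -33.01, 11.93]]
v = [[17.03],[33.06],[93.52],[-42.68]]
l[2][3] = -94.14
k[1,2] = 99.88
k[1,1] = -89.92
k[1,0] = 81.33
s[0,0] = -77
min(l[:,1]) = -69.8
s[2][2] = 84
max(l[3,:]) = 76.45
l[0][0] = -6.67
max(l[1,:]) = -17.44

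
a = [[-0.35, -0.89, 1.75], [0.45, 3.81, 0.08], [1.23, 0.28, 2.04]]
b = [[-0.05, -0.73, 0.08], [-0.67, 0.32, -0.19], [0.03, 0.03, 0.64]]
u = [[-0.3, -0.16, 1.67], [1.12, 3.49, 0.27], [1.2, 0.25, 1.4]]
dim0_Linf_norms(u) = [1.2, 3.49, 1.67]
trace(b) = 0.91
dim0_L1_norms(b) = [0.75, 1.08, 0.91]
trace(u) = 4.59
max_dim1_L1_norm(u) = 4.88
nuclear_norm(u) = 6.90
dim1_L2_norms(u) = [1.7, 3.68, 1.86]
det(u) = -7.77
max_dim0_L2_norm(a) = 3.92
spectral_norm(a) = 3.98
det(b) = -0.32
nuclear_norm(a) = 7.67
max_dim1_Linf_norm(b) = 0.73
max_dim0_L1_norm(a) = 4.98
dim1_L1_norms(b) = [0.86, 1.18, 0.7]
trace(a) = 5.50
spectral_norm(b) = 0.90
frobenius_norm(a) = 4.95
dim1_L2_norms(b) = [0.74, 0.77, 0.64]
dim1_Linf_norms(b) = [0.73, 0.67, 0.64]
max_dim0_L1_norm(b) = 1.08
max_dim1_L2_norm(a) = 3.84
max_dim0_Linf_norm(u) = 3.49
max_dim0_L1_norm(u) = 3.9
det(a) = -9.96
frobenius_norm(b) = 1.24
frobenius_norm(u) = 4.46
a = u + b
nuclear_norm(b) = 2.10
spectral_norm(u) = 3.76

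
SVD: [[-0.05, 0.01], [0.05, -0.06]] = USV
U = [[-0.5, 0.86], [0.86, 0.5]]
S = [0.09, 0.03]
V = [[0.77, -0.64], [-0.64, -0.77]]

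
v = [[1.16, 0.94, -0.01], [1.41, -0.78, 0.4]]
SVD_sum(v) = [[1.09,-0.04,0.19], [1.46,-0.05,0.25]] + [[0.07, 0.98, -0.2],[-0.05, -0.73, 0.15]]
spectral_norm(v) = 1.85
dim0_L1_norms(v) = [2.57, 1.72, 0.41]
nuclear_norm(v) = 3.10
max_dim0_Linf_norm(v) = 1.41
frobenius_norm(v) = 2.23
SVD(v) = [[-0.60, -0.80], [-0.8, 0.6]] @ diag([1.8518026914307206, 1.247648504992467]) @ [[-0.98, 0.03, -0.17], [-0.07, -0.98, 0.20]]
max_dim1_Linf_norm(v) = 1.41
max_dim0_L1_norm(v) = 2.57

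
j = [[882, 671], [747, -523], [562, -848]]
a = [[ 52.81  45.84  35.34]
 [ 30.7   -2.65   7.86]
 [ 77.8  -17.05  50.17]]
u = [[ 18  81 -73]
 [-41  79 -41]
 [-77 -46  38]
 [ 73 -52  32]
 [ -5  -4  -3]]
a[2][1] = -17.05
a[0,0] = 52.81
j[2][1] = -848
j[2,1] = -848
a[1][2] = 7.86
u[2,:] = [-77, -46, 38]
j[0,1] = 671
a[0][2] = 35.34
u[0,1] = 81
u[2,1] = -46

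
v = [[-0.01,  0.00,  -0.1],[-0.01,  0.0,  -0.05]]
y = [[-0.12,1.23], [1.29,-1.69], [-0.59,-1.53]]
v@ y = [[0.06, 0.14], [0.03, 0.06]]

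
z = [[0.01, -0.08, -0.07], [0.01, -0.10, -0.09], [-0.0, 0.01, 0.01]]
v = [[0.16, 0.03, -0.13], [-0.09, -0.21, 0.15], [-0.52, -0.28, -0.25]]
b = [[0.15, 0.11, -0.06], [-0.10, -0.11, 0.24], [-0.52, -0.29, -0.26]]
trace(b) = -0.22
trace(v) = -0.30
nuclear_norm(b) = 0.97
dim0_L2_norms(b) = [0.55, 0.33, 0.36]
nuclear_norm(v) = 1.06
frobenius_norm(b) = 0.73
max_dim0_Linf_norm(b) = 0.52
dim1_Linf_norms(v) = [0.16, 0.21, 0.52]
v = b + z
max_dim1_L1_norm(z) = 0.2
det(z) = -0.00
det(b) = -0.00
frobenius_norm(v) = 0.73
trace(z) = -0.08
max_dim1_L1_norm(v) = 1.05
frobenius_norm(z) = 0.17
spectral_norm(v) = 0.66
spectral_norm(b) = 0.67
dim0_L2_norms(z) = [0.01, 0.13, 0.11]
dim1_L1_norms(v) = [0.32, 0.45, 1.05]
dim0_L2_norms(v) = [0.55, 0.35, 0.32]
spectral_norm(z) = 0.17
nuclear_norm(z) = 0.18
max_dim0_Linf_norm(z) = 0.1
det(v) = 0.02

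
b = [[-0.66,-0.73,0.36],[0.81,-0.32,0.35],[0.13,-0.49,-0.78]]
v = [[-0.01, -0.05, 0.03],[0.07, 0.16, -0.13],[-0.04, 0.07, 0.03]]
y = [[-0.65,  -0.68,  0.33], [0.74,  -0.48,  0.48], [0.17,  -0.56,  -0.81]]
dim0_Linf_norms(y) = [0.74, 0.68, 0.81]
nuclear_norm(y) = 3.00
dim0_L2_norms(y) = [1.0, 1.0, 1.0]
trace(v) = 0.18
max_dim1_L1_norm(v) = 0.36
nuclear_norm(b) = 2.91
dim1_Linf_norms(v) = [0.05, 0.16, 0.07]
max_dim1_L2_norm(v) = 0.22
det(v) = 0.00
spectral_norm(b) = 1.09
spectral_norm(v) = 0.23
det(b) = -0.90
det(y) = -1.00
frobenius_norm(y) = 1.73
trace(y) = -1.94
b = v + y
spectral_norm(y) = 1.01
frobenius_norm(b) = 1.69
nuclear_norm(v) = 0.31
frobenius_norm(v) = 0.24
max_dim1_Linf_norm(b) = 0.81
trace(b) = -1.76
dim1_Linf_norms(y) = [0.68, 0.74, 0.81]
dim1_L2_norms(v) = [0.06, 0.22, 0.09]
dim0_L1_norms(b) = [1.6, 1.54, 1.49]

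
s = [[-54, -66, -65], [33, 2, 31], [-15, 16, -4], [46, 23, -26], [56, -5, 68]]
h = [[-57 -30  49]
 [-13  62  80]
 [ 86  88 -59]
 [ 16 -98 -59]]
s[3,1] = 23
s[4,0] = 56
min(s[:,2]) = -65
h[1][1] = 62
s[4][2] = 68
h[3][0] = 16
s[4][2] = 68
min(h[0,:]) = -57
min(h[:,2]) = -59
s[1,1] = 2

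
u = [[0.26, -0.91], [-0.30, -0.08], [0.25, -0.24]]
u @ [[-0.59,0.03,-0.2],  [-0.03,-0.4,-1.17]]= [[-0.13,0.37,1.01], [0.18,0.02,0.15], [-0.14,0.10,0.23]]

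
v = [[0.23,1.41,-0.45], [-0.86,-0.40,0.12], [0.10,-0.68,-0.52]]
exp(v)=[[0.64, 1.14, -0.25], [-0.63, 0.17, 0.19], [0.28, -0.27, 0.53]]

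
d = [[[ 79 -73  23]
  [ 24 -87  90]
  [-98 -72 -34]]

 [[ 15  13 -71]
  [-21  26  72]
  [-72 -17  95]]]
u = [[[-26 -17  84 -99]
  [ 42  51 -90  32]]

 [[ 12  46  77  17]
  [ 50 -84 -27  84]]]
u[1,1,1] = -84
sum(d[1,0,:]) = -43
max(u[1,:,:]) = 84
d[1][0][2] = -71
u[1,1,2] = -27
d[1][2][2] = 95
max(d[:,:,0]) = 79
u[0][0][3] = -99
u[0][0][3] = -99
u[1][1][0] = 50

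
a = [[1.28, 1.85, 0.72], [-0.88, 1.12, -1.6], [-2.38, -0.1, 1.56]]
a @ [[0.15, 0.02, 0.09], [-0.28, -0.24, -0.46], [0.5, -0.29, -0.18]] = [[0.03, -0.63, -0.87], [-1.25, 0.18, -0.31], [0.45, -0.48, -0.45]]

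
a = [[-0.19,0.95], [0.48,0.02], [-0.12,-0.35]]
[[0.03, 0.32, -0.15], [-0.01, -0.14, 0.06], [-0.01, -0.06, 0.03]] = a @ [[-0.03, -0.3, 0.13], [0.03, 0.28, -0.13]]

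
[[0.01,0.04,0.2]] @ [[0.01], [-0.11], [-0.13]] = [[-0.03]]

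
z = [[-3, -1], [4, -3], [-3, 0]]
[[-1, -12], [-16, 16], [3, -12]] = z @ [[-1, 4], [4, 0]]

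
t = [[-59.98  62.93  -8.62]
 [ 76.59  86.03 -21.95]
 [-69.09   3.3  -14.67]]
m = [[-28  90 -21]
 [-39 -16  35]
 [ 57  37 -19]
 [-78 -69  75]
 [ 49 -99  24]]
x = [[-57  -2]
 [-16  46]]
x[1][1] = 46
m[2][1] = 37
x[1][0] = -16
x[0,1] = -2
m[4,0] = 49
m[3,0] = -78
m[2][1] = 37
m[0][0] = -28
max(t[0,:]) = 62.93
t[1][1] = 86.03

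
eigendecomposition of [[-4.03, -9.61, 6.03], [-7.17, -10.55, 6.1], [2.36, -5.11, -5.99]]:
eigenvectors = [[-0.86, 0.56, 0.44], [0.28, 0.75, 0.65], [-0.43, 0.35, 0.62]]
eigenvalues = [2.11, -13.03, -9.65]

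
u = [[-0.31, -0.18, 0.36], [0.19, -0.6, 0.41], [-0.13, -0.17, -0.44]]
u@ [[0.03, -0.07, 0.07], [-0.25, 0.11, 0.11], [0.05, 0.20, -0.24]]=[[0.05, 0.07, -0.13],[0.18, 0.00, -0.15],[0.02, -0.10, 0.08]]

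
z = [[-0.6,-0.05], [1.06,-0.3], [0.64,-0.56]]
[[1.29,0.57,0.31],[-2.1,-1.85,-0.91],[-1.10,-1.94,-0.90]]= z @ [[-2.11, -1.13, -0.60], [-0.44, 2.17, 0.92]]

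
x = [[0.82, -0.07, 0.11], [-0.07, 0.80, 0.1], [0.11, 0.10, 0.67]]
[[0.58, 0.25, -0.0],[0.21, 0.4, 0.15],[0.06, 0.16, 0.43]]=x @ [[0.75, 0.34, -0.08], [0.34, 0.52, 0.10], [-0.08, 0.10, 0.64]]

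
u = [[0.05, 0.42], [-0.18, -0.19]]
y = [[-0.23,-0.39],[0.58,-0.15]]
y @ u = [[0.06, -0.02], [0.06, 0.27]]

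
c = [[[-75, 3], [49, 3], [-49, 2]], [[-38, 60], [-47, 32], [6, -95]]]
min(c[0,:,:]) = -75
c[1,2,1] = -95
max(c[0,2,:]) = 2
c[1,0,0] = -38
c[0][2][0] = -49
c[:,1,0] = [49, -47]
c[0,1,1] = 3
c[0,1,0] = 49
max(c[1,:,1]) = 60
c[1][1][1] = 32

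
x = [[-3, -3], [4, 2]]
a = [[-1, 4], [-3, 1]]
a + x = [[-4, 1], [1, 3]]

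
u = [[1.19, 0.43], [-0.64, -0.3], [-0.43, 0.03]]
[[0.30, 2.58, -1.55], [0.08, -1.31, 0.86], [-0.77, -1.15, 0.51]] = u @ [[1.54, 2.59, -1.2], [-3.56, -1.17, -0.29]]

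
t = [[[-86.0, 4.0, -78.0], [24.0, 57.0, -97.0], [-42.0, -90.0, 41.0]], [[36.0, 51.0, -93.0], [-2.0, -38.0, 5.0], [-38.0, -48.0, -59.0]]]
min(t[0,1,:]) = -97.0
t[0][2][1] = -90.0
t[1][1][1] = -38.0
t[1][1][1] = -38.0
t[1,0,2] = -93.0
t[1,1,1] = -38.0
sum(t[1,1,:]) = -35.0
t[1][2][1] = -48.0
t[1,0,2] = -93.0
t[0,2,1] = -90.0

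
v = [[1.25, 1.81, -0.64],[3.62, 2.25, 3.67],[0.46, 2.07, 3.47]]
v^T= [[1.25, 3.62, 0.46], [1.81, 2.25, 2.07], [-0.64, 3.67, 3.47]]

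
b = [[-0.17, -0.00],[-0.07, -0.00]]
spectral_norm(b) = 0.18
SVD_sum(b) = [[-0.17,0.0], [-0.07,0.0]] + [[-0.00, 0.00], [-0.0, -0.0]]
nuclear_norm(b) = 0.18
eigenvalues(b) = [-0.0, -0.17]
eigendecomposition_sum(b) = [[-0.00, -0.0], [0.00, -0.00]] + [[-0.17, -0.0], [-0.07, -0.0]]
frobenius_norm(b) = 0.18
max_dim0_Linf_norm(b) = 0.17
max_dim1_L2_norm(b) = 0.17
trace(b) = -0.17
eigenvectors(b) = [[0.0, 0.92], [1.0, 0.38]]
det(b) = 0.00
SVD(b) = [[-0.92, -0.38], [-0.38, 0.92]] @ diag([0.18384776310850237, -0.0]) @ [[1.00, 0.0], [0.0, 1.0]]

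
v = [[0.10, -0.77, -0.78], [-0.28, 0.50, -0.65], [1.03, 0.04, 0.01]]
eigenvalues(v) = [(-0.17+0.98j), (-0.17-0.98j), (0.94+0j)]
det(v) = 0.93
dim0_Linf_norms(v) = [1.03, 0.77, 0.78]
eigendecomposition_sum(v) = [[(-0.04+0.39j), (-0.22+0.13j), (-0.42-0.11j)],[0.06+0.22j, (-0.09+0.12j), -0.25+0.03j],[0.42-0.03j, (0.18+0.21j), -0.03+0.46j]] + [[-0.04-0.39j, (-0.22-0.13j), -0.42+0.11j], [(0.06-0.22j), (-0.09-0.12j), -0.25-0.03j], [0.42+0.03j, (0.18-0.21j), -0.03-0.46j]] + [[(0.19-0j), (-0.32+0j), 0.07+0.00j], [(-0.4+0j), 0.69-0.00j, -0.14-0.00j], [(0.19-0j), (-0.33+0j), (0.07+0j)]]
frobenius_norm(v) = 1.74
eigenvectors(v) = [[(0.12-0.63j), 0.12+0.63j, (-0.39+0j)],[(-0.07-0.37j), (-0.07+0.37j), (0.83+0j)],[(-0.67+0j), (-0.67-0j), (-0.4+0j)]]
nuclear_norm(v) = 2.97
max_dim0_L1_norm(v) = 1.44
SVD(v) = [[-0.84, 0.51, 0.17], [0.13, 0.51, -0.85], [-0.52, -0.69, -0.50]] @ diag([1.1119295250380477, 1.1035519375392804, 0.7553713341807211]) @ [[-0.59, 0.62, 0.51],[-0.73, -0.15, -0.67],[-0.34, -0.77, 0.54]]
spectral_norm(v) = 1.11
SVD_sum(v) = [[0.55, -0.59, -0.48], [-0.09, 0.09, 0.07], [0.34, -0.36, -0.30]] + [[-0.41, -0.08, -0.37], [-0.41, -0.08, -0.38], [0.56, 0.11, 0.51]] + [[-0.04, -0.10, 0.07],[0.22, 0.49, -0.35],[0.13, 0.29, -0.2]]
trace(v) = 0.61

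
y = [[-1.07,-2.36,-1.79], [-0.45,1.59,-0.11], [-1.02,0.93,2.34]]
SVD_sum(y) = [[-0.08, -2.12, -2.07], [0.03, 0.75, 0.73], [0.06, 1.63, 1.59]] + [[-0.62, -0.48, 0.51], [0.38, 0.29, -0.31], [-0.98, -0.76, 0.81]] + [[-0.38, 0.24, -0.23], [-0.86, 0.55, -0.53], [-0.09, 0.06, -0.06]]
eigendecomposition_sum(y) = [[-1.52, -0.87, -0.68], [-0.21, -0.12, -0.1], [-0.33, -0.19, -0.15]] + [[0.46, -1.57, -1.1], [-0.08, 0.27, 0.19], [-0.92, 3.15, 2.20]] + [[-0.01, 0.08, -0.01],[-0.16, 1.44, -0.20],[0.22, -2.03, 0.28]]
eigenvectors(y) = [[0.97, 0.44, -0.03], [0.14, -0.08, -0.58], [0.21, -0.89, 0.81]]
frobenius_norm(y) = 4.48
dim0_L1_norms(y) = [2.54, 4.88, 4.24]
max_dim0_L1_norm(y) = 4.88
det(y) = -8.99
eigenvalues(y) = [-1.79, 2.93, 1.72]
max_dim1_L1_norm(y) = 5.22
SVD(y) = [[-0.76, -0.51, -0.40], [0.27, 0.31, -0.91], [0.59, -0.8, -0.10]] @ diag([3.8810450112389936, 1.8439365984859049, 1.2568163913241852]) @ [[0.03, 0.72, 0.70], [0.66, 0.51, -0.55], [0.75, -0.48, 0.46]]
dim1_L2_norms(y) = [3.15, 1.66, 2.72]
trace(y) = 2.86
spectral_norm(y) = 3.88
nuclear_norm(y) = 6.98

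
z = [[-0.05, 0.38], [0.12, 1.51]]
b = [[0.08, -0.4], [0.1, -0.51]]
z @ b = [[0.03,-0.17], [0.16,-0.82]]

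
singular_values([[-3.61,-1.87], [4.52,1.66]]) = [6.29, 0.39]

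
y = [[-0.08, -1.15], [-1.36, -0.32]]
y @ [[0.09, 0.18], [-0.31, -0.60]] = [[0.35,  0.68],[-0.02,  -0.05]]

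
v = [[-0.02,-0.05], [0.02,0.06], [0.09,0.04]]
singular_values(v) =[0.12, 0.05]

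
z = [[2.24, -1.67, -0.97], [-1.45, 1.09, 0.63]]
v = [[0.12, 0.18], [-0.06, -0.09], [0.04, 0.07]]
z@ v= [[0.33, 0.49], [-0.21, -0.32]]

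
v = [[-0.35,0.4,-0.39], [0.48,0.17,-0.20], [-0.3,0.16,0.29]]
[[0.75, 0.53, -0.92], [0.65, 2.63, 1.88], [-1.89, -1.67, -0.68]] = v @ [[0.26, 3.67, 3.64],  [-2.59, 1.70, 1.49],  [-4.82, -2.91, 0.61]]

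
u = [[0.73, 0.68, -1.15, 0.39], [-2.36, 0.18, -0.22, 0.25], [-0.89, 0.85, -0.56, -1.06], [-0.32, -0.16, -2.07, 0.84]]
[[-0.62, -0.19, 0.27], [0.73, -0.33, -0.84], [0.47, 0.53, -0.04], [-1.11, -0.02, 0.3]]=u@[[-0.34, 0.06, 0.33], [0.38, -0.37, -0.29], [0.51, -0.26, -0.3], [-0.12, -0.71, -0.31]]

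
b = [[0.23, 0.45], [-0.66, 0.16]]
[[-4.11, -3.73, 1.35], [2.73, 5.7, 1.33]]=b @ [[-5.65, -9.47, -1.15], [-6.24, -3.45, 3.58]]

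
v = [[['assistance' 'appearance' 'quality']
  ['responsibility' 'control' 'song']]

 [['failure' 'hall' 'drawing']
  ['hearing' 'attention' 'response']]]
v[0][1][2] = 'song'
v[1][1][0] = 'hearing'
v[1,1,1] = 'attention'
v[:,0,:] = [['assistance', 'appearance', 'quality'], ['failure', 'hall', 'drawing']]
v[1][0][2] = 'drawing'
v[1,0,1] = 'hall'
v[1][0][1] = 'hall'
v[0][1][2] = 'song'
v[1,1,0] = 'hearing'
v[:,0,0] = ['assistance', 'failure']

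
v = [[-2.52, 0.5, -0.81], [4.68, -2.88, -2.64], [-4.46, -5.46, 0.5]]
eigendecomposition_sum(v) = [[0.52, 0.35, -0.39],[1.58, 1.06, -1.18],[-3.17, -2.13, 2.37]] + [[-4.0, 0.86, -0.22], [-3.13, 0.68, -0.18], [-8.16, 1.76, -0.46]] + [[0.96, -0.71, -0.20], [6.23, -4.62, -1.28], [6.88, -5.10, -1.42]]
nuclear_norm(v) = 15.14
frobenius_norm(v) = 9.71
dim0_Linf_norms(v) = [4.68, 5.46, 2.64]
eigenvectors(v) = [[-0.14, -0.42, 0.10], [-0.44, -0.33, 0.67], [0.89, -0.85, 0.74]]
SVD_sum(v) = [[-1.62,  -0.81,  0.35], [2.94,  1.47,  -0.63], [-5.63,  -2.81,  1.21]] + [[-0.42, 0.99, 0.35], [1.89, -4.44, -1.56], [1.11, -2.6, -0.91]] + [[-0.49, 0.32, -1.5],[-0.14, 0.10, -0.45],[0.06, -0.04, 0.2]]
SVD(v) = [[-0.25, 0.19, -0.95], [0.45, -0.85, -0.28], [-0.86, -0.5, 0.12]] @ diag([7.460359081134708, 5.986729566615047, 1.6965292442949702]) @ [[0.88, 0.44, -0.19], [-0.37, 0.88, 0.31], [0.30, -0.20, 0.93]]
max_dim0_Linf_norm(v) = 5.46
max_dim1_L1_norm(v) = 10.42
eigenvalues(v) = [3.95, -3.78, -5.07]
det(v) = 75.77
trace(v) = -4.90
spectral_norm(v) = 7.46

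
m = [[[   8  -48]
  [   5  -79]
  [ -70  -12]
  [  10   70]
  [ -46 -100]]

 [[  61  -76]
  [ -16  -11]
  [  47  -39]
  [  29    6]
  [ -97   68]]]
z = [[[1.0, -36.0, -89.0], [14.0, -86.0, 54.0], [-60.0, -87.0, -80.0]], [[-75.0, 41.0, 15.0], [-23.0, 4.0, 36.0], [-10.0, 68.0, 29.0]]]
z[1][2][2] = 29.0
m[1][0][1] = -76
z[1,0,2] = 15.0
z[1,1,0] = -23.0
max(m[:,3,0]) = 29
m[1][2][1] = -39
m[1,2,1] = -39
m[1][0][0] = 61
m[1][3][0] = 29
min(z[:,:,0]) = -75.0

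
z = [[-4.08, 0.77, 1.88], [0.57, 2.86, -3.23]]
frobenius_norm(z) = 6.30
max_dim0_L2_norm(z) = 4.12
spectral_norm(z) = 5.11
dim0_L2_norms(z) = [4.12, 2.96, 3.74]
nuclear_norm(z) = 8.80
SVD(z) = [[-0.76, 0.65], [0.65, 0.76]] @ diag([5.110676126527607, 3.6867451132049758]) @ [[0.68, 0.25, -0.69], [-0.61, 0.72, -0.33]]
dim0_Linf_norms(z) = [4.08, 2.86, 3.23]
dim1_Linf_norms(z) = [4.08, 3.23]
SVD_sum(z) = [[-2.62,  -0.97,  2.68],  [2.26,  0.84,  -2.31]] + [[-1.46,1.74,-0.80], [-1.69,2.02,-0.92]]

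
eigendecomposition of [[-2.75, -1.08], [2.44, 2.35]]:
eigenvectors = [[-0.88, 0.23], [0.48, -0.97]]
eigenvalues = [-2.17, 1.77]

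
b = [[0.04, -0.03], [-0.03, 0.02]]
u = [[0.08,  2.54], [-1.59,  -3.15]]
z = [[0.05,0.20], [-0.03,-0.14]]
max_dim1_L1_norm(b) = 0.07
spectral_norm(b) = 0.06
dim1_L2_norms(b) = [0.05, 0.04]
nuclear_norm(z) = 0.25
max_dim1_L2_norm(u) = 3.53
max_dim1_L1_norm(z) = 0.25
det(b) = -0.00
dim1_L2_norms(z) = [0.21, 0.14]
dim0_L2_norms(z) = [0.06, 0.24]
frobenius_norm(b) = 0.06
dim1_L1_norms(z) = [0.25, 0.17]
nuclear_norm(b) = 0.06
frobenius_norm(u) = 4.35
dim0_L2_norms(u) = [1.59, 4.05]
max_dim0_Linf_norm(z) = 0.2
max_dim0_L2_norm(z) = 0.24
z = b @ u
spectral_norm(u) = 4.26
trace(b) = 0.06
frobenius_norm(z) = 0.25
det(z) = -0.00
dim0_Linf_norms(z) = [0.05, 0.2]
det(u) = 3.79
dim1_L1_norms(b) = [0.07, 0.05]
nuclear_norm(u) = 5.15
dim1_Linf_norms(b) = [0.04, 0.03]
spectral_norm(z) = 0.25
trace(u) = -3.07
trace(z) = -0.09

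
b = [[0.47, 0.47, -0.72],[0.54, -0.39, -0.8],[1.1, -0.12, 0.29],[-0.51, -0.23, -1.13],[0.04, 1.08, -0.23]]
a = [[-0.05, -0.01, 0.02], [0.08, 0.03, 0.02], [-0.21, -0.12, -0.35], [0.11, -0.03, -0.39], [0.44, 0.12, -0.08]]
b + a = [[0.42, 0.46, -0.70], [0.62, -0.36, -0.78], [0.89, -0.24, -0.06], [-0.40, -0.26, -1.52], [0.48, 1.20, -0.31]]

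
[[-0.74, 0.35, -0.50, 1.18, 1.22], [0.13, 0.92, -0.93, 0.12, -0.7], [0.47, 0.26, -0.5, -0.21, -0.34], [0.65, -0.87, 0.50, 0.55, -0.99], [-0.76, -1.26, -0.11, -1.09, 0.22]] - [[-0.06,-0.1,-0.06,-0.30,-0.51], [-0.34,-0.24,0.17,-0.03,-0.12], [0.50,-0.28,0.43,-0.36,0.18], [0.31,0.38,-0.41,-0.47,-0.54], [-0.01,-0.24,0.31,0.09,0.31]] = [[-0.68, 0.45, -0.44, 1.48, 1.73], [0.47, 1.16, -1.1, 0.15, -0.58], [-0.03, 0.54, -0.93, 0.15, -0.52], [0.34, -1.25, 0.91, 1.02, -0.45], [-0.75, -1.02, -0.42, -1.18, -0.09]]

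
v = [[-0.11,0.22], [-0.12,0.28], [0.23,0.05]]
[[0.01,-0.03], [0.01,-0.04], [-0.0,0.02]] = v@[[-0.02, 0.09], [0.02, -0.09]]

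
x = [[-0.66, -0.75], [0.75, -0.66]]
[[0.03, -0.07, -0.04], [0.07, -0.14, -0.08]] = x @ [[0.03, -0.06, -0.03], [-0.07, 0.15, 0.08]]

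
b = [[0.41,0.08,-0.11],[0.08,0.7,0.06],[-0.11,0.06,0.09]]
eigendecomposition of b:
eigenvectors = [[-0.31, 0.92, 0.23], [0.12, -0.2, 0.97], [-0.94, -0.33, 0.05]]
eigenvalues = [0.05, 0.43, 0.72]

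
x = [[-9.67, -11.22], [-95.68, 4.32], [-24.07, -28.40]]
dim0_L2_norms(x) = [99.13, 30.84]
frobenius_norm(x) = 103.82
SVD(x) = [[-0.1, 0.35], [-0.96, -0.27], [-0.25, 0.89]] @ diag([99.21525919289495, 30.57743192759451]) @ [[1.0, 0.04], [0.04, -1.00]]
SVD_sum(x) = [[-10.13,-0.43],[-95.32,-4.06],[-25.23,-1.07]] + [[0.46,-10.79], [-0.36,8.38], [1.16,-27.33]]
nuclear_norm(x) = 129.79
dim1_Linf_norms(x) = [11.22, 95.68, 28.4]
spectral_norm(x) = 99.22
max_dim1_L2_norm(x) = 95.78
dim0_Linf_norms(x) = [95.68, 28.4]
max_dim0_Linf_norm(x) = 95.68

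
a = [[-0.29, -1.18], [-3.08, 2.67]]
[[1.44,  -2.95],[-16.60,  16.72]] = a @ [[3.57, -2.69], [-2.10, 3.16]]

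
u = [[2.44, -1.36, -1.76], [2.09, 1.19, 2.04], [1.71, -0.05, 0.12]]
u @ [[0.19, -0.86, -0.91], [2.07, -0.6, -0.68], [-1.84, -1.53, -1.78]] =[[0.89, 1.41, 1.84],  [-0.89, -5.63, -6.34],  [0.00, -1.62, -1.74]]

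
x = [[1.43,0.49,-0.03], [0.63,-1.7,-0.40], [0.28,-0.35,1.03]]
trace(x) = 0.76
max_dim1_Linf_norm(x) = 1.7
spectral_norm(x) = 1.87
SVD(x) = [[-0.09, 0.98, -0.16], [-0.98, -0.12, -0.15], [-0.16, 0.15, 0.98]] @ diag([1.874700443026803, 1.5185875931202435, 1.083508177604754]) @ [[-0.42,0.90,0.12], [0.9,0.41,0.11], [-0.05,-0.16,0.99]]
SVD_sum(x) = [[0.07, -0.15, -0.02], [0.78, -1.65, -0.22], [0.13, -0.28, -0.04]] + [[1.35,0.61,0.16], [-0.16,-0.07,-0.02], [0.2,0.09,0.02]] + [[0.01,0.03,-0.17], [0.01,0.03,-0.16], [-0.05,-0.16,1.04]]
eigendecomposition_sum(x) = [[-0.05, 0.26, 0.04], [0.36, -1.76, -0.24], [0.05, -0.24, -0.03]] + [[1.63,0.29,-0.37], [0.22,0.04,-0.05], [0.85,0.15,-0.19]] + [[-0.15, -0.06, 0.3], [0.05, 0.02, -0.11], [-0.62, -0.26, 1.25]]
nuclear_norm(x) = 4.48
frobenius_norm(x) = 2.64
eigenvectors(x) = [[0.15, -0.88, 0.23], [-0.98, -0.12, -0.08], [-0.13, -0.46, 0.97]]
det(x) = -3.08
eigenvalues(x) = [-1.85, 1.48, 1.13]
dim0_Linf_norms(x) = [1.43, 1.7, 1.03]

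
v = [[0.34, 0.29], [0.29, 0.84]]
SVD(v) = [[0.42, 0.91],[0.91, -0.42]] @ diag([0.9728837943815327, 0.20711620561846716]) @ [[0.42, 0.91], [0.91, -0.42]]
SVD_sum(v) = [[0.17,0.37], [0.37,0.80]] + [[0.17, -0.08], [-0.08, 0.04]]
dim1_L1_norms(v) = [0.63, 1.13]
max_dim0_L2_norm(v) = 0.89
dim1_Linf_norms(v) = [0.34, 0.84]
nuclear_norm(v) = 1.18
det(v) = 0.20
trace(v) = 1.18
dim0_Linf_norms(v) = [0.34, 0.84]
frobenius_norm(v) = 0.99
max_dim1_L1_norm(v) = 1.13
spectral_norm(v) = 0.97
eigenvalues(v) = [0.21, 0.97]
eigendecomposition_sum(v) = [[0.17, -0.08], [-0.08, 0.04]] + [[0.17, 0.37], [0.37, 0.80]]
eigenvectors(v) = [[-0.91, -0.42], [0.42, -0.91]]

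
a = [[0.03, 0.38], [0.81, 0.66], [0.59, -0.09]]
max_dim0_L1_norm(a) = 1.43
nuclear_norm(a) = 1.67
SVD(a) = [[-0.20, 0.59], [-0.90, 0.20], [-0.38, -0.78]] @ diag([1.1540297643867945, 0.5112878865271111]) @ [[-0.83, -0.55], [-0.55, 0.83]]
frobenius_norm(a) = 1.26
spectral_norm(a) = 1.15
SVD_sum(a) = [[0.2,0.13],  [0.87,0.57],  [0.37,0.24]] + [[-0.17,  0.25], [-0.06,  0.09], [0.22,  -0.33]]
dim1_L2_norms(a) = [0.38, 1.04, 0.6]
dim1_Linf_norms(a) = [0.38, 0.81, 0.59]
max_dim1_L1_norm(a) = 1.47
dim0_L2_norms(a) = [1.0, 0.77]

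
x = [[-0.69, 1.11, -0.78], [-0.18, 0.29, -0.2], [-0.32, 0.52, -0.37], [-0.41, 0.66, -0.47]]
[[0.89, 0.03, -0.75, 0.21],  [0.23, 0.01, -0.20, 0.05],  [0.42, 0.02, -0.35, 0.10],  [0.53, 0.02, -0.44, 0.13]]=x@[[-0.26,0.43,0.95,0.24], [0.49,0.23,-0.28,0.13], [-0.21,-0.09,-0.28,-0.3]]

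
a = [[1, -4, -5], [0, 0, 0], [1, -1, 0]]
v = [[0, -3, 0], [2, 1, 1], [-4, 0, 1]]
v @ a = [[0, 0, 0], [3, -9, -10], [-3, 15, 20]]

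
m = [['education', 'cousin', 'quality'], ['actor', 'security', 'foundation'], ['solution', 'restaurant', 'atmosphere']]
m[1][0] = 'actor'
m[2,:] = ['solution', 'restaurant', 'atmosphere']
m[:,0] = ['education', 'actor', 'solution']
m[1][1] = 'security'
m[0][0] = 'education'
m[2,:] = ['solution', 'restaurant', 'atmosphere']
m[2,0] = 'solution'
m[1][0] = 'actor'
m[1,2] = 'foundation'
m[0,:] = ['education', 'cousin', 'quality']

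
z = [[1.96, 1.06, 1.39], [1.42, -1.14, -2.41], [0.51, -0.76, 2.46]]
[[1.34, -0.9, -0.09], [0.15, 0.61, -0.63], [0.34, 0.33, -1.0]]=z @ [[0.48, -0.11, -0.25],[0.23, -0.61, 0.60],[0.11, -0.03, -0.17]]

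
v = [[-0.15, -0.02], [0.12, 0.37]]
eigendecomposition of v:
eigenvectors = [[-0.97,0.04], [0.23,-1.0]]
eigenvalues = [-0.15, 0.37]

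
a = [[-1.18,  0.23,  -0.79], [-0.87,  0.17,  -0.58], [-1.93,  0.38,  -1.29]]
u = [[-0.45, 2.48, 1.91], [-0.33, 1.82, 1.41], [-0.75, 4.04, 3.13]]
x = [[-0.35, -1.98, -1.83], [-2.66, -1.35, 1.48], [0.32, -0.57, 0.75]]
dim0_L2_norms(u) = [0.93, 5.08, 3.93]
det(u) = -0.00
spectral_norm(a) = 2.95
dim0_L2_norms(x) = [2.7, 2.46, 2.47]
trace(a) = -2.30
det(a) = 0.00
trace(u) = 4.50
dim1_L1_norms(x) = [4.16, 5.49, 1.64]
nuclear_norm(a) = 2.96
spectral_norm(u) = 6.49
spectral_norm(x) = 3.37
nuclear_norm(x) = 6.99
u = a @ x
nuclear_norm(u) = 6.50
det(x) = -8.39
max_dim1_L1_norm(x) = 5.49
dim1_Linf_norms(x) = [1.98, 2.66, 0.75]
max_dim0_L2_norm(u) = 5.08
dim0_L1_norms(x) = [3.33, 3.9, 4.06]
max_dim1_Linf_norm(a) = 1.93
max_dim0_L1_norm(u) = 8.34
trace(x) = -0.95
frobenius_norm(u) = 6.49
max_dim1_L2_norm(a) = 2.35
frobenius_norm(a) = 2.95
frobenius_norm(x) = 4.41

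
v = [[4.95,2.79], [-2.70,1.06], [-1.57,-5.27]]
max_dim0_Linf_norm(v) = 5.27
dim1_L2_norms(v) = [5.68, 2.9, 5.5]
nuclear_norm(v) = 11.42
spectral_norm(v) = 7.40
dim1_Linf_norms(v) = [4.95, 2.7, 5.27]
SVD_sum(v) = [[3.71, 3.95], [-0.74, -0.78], [-3.37, -3.58]] + [[1.24, -1.16],[-1.96, 1.84],[1.8, -1.69]]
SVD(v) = [[-0.73, 0.42], [0.15, -0.67], [0.66, 0.61]] @ diag([7.397942018324023, 4.025972415891084]) @ [[-0.68,-0.73], [0.73,-0.68]]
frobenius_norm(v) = 8.42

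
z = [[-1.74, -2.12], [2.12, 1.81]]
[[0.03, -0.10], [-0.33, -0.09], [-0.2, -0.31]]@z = [[-0.26, -0.24],[0.38, 0.54],[-0.31, -0.14]]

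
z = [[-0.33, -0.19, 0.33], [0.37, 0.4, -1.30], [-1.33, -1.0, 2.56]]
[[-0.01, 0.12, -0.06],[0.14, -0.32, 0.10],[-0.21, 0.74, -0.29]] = z @ [[-0.19, -0.21, -0.00], [0.23, 0.13, 0.42], [-0.09, 0.23, 0.05]]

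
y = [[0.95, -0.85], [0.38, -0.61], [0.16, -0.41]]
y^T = [[0.95, 0.38, 0.16], [-0.85, -0.61, -0.41]]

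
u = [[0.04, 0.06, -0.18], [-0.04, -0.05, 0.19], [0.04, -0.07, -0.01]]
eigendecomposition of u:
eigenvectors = [[(0.86+0j), (0.61+0.05j), (0.61-0.05j)], [(0.42+0j), -0.64+0.00j, -0.64-0.00j], [0.30+0.00j, -0.47j, 0.47j]]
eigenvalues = [(0.01+0j), (-0.01+0.14j), (-0.01-0.14j)]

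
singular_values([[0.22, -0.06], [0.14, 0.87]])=[0.88, 0.23]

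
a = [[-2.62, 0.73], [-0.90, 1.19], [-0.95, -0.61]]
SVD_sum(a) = [[-2.57,0.87], [-1.17,0.4], [-0.67,0.23]] + [[-0.05,-0.14], [0.27,0.79], [-0.28,-0.84]]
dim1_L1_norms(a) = [3.35, 2.09, 1.56]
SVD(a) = [[-0.89, 0.12], [-0.40, -0.68], [-0.23, 0.72]] @ diag([3.064972190228299, 1.226354546257788]) @ [[0.95, -0.32], [-0.32, -0.95]]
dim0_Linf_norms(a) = [2.62, 1.19]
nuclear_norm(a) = 4.29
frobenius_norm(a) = 3.30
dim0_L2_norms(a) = [2.93, 1.52]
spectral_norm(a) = 3.06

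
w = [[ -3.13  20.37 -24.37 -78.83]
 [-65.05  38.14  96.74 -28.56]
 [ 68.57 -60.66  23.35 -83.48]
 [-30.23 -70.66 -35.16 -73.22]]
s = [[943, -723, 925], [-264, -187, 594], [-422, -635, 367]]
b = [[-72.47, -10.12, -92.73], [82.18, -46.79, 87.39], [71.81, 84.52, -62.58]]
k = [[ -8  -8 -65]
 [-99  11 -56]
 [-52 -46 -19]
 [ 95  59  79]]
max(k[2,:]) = -19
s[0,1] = -723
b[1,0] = 82.18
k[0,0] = -8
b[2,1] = 84.52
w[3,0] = -30.23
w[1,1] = 38.14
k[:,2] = [-65, -56, -19, 79]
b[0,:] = [-72.47, -10.12, -92.73]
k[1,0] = -99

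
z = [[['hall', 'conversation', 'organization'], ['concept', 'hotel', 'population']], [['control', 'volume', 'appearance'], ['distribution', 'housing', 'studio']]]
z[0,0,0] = 'hall'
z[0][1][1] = 'hotel'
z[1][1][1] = 'housing'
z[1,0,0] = 'control'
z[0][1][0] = 'concept'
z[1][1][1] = 'housing'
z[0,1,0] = 'concept'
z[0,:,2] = ['organization', 'population']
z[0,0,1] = 'conversation'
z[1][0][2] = 'appearance'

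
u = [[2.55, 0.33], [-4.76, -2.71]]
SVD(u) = [[-0.41,0.91], [0.91,0.41]] @ diag([5.984734190785357, 0.8922200769119348]) @ [[-0.90, -0.44], [0.44, -0.9]]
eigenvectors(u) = [[0.72, -0.07], [-0.69, 1.0]]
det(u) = -5.34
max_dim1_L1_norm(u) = 7.47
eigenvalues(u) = [2.23, -2.39]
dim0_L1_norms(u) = [7.31, 3.04]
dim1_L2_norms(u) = [2.57, 5.48]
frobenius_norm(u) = 6.05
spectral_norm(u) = 5.98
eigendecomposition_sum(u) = [[2.39, 0.16], [-2.30, -0.15]] + [[0.16, 0.17], [-2.46, -2.56]]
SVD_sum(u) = [[2.19,1.06], [-4.92,-2.38]] + [[0.36, -0.73], [0.16, -0.33]]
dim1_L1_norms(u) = [2.88, 7.47]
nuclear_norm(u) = 6.88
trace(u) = -0.16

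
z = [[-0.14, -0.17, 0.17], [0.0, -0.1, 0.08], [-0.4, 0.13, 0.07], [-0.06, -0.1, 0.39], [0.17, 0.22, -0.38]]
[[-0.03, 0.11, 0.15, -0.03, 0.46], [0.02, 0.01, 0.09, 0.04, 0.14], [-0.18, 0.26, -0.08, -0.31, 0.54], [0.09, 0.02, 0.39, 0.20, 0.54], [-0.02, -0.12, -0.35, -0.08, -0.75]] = z@[[0.54, -0.73, 0.33, 0.92, -1.35], [0.07, -0.18, -0.12, 0.11, -0.59], [0.34, -0.12, 1.01, 0.68, 1.03]]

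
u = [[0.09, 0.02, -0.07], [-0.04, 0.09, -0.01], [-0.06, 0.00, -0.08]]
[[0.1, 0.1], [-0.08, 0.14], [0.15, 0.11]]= u @ [[-0.07, -0.18], [-1.14, 1.33], [-1.83, -1.26]]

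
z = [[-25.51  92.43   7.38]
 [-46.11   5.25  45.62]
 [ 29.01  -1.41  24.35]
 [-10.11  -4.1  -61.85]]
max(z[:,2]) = 45.62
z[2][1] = -1.41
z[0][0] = -25.51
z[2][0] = 29.01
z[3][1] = -4.1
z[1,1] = 5.25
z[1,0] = -46.11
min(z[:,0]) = -46.11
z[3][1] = -4.1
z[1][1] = 5.25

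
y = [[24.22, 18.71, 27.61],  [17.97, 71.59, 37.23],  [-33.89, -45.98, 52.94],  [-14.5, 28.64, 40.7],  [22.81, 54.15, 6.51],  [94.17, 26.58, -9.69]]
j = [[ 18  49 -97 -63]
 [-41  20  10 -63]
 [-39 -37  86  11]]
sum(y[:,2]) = 155.3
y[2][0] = -33.89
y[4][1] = 54.15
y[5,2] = -9.69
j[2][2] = 86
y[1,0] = 17.97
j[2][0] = -39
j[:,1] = [49, 20, -37]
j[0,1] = 49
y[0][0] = 24.22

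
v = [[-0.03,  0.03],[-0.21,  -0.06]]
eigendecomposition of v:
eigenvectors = [[(-0.07-0.35j),(-0.07+0.35j)], [0.94+0.00j,0.94-0.00j]]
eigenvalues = [(-0.04+0.08j), (-0.04-0.08j)]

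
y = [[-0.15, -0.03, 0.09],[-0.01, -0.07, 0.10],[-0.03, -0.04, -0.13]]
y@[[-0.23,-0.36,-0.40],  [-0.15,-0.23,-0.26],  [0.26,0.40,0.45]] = [[0.06, 0.10, 0.11], [0.04, 0.06, 0.07], [-0.02, -0.03, -0.04]]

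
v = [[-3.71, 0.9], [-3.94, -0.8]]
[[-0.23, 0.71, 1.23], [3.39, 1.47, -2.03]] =v@[[-0.44,-0.29,0.13], [-2.07,-0.41,1.9]]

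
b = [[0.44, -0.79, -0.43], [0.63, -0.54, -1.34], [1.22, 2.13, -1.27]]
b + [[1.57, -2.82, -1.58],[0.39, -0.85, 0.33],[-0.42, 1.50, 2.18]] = [[2.01, -3.61, -2.01], [1.02, -1.39, -1.01], [0.8, 3.63, 0.91]]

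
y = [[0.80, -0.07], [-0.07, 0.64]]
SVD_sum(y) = [[0.72, -0.27], [-0.27, 0.1]] + [[0.08, 0.20],  [0.2, 0.54]]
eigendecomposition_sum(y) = [[0.72, -0.27], [-0.27, 0.10]] + [[0.08,  0.2], [0.2,  0.54]]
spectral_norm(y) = 0.83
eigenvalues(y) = [0.83, 0.61]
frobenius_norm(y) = 1.03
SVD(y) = [[-0.94, 0.35],[0.35, 0.94]] @ diag([0.8263014581273466, 0.6136985418726534]) @ [[-0.94, 0.35], [0.35, 0.94]]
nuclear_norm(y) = 1.44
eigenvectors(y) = [[0.94, 0.35], [-0.35, 0.94]]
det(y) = 0.51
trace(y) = 1.44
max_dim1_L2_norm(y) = 0.8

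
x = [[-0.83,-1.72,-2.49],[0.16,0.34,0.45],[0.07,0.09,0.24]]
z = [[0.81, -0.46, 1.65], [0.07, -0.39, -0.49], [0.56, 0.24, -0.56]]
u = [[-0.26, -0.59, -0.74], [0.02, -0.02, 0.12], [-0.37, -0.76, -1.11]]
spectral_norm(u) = 1.71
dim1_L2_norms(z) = [1.89, 0.63, 0.83]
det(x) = 0.00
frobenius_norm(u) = 1.71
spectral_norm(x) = 3.20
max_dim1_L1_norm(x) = 5.04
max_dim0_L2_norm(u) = 1.34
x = z @ u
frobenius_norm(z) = 2.16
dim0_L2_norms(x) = [0.85, 1.76, 2.54]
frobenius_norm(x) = 3.20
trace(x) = -0.25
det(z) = 0.77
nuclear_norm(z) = 3.24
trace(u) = -1.39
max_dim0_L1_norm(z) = 2.7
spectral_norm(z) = 1.95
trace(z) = -0.14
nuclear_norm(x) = 3.27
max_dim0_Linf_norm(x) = 2.49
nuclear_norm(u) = 1.81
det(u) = 0.00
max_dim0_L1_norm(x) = 3.18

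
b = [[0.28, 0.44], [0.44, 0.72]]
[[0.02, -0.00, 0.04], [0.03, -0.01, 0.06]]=b@[[-0.02, 0.02, -0.00], [0.05, -0.02, 0.09]]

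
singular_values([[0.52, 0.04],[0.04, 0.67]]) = [0.68, 0.51]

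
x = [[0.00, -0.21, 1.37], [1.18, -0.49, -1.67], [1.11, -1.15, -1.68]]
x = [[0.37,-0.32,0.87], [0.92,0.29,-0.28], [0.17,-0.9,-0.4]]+[[-0.37, 0.11, 0.5], [0.26, -0.78, -1.39], [0.94, -0.25, -1.28]]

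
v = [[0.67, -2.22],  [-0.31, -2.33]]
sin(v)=[[0.69,-0.87],[-0.12,-0.48]]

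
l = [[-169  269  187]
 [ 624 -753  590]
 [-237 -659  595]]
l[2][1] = -659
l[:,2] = [187, 590, 595]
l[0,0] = -169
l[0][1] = 269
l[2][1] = -659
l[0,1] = 269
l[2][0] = -237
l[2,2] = 595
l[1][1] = -753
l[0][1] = 269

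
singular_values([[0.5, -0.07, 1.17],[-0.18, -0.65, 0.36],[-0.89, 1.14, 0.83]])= [1.72, 1.29, 0.63]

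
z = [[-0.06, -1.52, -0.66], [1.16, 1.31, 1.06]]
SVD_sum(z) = [[-0.58, -1.20, -0.76], [0.76, 1.56, 0.98]] + [[0.52, -0.32, 0.1], [0.4, -0.25, 0.08]]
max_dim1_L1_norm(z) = 3.53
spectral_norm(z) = 2.51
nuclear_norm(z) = 3.30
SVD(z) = [[-0.61, 0.79], [0.79, 0.61]] @ diag([2.5138939141753687, 0.7843706956994542]) @ [[0.38, 0.78, 0.49], [0.84, -0.51, 0.16]]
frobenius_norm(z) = 2.63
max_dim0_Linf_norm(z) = 1.52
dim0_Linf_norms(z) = [1.16, 1.52, 1.06]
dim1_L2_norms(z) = [1.66, 2.05]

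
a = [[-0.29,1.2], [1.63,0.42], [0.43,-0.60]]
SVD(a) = [[-0.11, -0.87], [0.97, -0.2], [0.22, 0.45]] @ diag([1.7124142473091468, 1.4035446005071046]) @ [[1.0, 0.08],[0.08, -1.0]]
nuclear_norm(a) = 3.12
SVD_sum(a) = [[-0.19,-0.02], [1.65,0.14], [0.38,0.03]] + [[-0.1, 1.22],[-0.02, 0.28],[0.05, -0.63]]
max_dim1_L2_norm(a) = 1.68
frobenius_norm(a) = 2.21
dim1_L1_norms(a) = [1.49, 2.05, 1.03]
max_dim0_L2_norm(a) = 1.71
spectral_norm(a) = 1.71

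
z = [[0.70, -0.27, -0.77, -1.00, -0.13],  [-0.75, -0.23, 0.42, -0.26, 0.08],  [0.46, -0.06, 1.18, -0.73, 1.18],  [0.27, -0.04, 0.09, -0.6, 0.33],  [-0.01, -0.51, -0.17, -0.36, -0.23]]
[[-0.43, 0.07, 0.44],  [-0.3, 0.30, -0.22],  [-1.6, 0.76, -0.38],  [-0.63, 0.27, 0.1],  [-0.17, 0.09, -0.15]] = z @ [[-0.19, -0.16, -0.20], [0.20, -0.27, 0.45], [-0.47, 0.04, -0.81], [0.66, -0.21, -0.14], [-0.39, 0.52, 0.5]]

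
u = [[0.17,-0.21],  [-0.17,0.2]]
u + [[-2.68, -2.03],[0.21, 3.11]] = [[-2.51, -2.24], [0.04, 3.31]]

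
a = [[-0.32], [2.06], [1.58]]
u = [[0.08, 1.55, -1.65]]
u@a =[[0.56]]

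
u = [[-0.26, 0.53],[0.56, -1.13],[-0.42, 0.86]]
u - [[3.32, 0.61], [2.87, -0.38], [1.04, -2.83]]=[[-3.58, -0.08],  [-2.31, -0.75],  [-1.46, 3.69]]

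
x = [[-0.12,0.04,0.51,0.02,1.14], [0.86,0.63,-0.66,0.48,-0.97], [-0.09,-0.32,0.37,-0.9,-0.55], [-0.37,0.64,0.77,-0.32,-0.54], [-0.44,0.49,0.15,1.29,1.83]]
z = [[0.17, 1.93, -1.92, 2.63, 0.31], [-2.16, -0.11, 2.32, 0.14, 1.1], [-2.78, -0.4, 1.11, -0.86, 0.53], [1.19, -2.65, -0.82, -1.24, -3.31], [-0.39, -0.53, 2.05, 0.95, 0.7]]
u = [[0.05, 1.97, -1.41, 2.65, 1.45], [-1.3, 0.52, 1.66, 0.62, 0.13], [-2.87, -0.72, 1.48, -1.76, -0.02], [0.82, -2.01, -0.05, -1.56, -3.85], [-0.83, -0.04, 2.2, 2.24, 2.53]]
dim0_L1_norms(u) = [5.87, 5.26, 6.8, 8.83, 7.98]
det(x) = -0.00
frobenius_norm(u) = 8.55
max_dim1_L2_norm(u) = 4.69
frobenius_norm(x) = 3.56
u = x + z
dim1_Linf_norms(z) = [2.63, 2.32, 2.78, 3.31, 2.05]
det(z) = -18.90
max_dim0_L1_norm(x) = 5.03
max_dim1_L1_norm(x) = 4.2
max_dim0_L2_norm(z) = 3.9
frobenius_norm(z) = 7.97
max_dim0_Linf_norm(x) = 1.83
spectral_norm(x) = 2.82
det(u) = -80.10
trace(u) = 3.02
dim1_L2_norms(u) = [3.87, 2.26, 3.75, 4.69, 4.12]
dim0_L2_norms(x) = [1.05, 1.07, 1.2, 1.68, 2.49]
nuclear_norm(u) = 15.82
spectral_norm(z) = 5.64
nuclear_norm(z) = 14.58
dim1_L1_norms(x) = [1.83, 3.6, 2.23, 2.64, 4.2]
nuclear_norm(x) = 6.21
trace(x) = 2.39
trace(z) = 0.63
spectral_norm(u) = 6.57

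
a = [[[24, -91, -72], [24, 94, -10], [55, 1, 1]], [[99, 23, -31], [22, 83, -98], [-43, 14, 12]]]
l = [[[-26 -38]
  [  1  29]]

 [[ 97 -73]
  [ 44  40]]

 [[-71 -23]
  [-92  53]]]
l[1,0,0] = 97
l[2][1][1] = 53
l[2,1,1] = 53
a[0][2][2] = 1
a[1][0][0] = 99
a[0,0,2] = -72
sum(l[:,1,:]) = 75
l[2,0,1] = -23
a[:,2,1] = [1, 14]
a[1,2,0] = -43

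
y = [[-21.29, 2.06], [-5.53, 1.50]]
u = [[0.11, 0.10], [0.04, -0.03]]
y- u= [[-21.40, 1.96], [-5.57, 1.53]]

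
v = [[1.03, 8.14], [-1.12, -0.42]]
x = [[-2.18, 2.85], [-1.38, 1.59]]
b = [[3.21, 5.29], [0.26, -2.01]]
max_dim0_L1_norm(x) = 4.44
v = x + b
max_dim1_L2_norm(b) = 6.19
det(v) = 8.68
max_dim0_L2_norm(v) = 8.15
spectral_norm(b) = 6.40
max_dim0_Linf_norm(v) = 8.14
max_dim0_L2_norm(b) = 5.66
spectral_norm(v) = 8.22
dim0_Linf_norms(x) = [2.18, 2.85]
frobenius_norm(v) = 8.29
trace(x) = -0.59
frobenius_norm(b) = 6.51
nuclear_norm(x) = 4.27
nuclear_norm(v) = 9.28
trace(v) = 0.61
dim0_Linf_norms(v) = [1.12, 8.14]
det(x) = 0.47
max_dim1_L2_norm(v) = 8.2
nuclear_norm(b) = 7.62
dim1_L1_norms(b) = [8.5, 2.27]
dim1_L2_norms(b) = [6.19, 2.03]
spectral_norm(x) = 4.16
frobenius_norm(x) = 4.16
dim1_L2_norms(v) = [8.2, 1.2]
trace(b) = 1.20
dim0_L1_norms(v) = [2.15, 8.56]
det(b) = -7.83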